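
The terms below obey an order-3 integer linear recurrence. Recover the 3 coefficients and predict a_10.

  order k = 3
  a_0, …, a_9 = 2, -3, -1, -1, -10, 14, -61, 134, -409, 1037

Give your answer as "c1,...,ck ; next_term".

  a_3 = -2·-1 + 3·-3 + 3·2 = -1
  a_4 = -2·-1 + 3·-1 + 3·-3 = -10
  a_5 = -2·-10 + 3·-1 + 3·-1 = 14
  a_6 = -2·14 + 3·-10 + 3·-1 = -61
  a_7 = -2·-61 + 3·14 + 3·-10 = 134
  a_8 = -2·134 + 3·-61 + 3·14 = -409
  a_9 = -2·-409 + 3·134 + 3·-61 = 1037
  a_10 = -2·1037 + 3·-409 + 3·134 = -2899

-2,3,3 ; -2899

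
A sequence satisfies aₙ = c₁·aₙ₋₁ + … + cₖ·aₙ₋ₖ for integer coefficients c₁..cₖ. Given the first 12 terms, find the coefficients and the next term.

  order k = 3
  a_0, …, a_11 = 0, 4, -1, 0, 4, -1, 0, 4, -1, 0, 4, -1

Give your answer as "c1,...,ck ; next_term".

0,0,1 ; 0

  a_3 = 0·-1 + 0·4 + 1·0 = 0
  a_4 = 0·0 + 0·-1 + 1·4 = 4
  a_5 = 0·4 + 0·0 + 1·-1 = -1
  a_6 = 0·-1 + 0·4 + 1·0 = 0
  a_7 = 0·0 + 0·-1 + 1·4 = 4
  a_8 = 0·4 + 0·0 + 1·-1 = -1
  a_9 = 0·-1 + 0·4 + 1·0 = 0
  a_10 = 0·0 + 0·-1 + 1·4 = 4
  a_11 = 0·4 + 0·0 + 1·-1 = -1
  a_12 = 0·-1 + 0·4 + 1·0 = 0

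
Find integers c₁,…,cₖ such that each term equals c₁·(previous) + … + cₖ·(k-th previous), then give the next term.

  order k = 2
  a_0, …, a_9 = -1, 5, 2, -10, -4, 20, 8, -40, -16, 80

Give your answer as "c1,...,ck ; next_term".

  a_2 = 0·5 + -2·-1 = 2
  a_3 = 0·2 + -2·5 = -10
  a_4 = 0·-10 + -2·2 = -4
  a_5 = 0·-4 + -2·-10 = 20
  a_6 = 0·20 + -2·-4 = 8
  a_7 = 0·8 + -2·20 = -40
  a_8 = 0·-40 + -2·8 = -16
  a_9 = 0·-16 + -2·-40 = 80
  a_10 = 0·80 + -2·-16 = 32

0,-2 ; 32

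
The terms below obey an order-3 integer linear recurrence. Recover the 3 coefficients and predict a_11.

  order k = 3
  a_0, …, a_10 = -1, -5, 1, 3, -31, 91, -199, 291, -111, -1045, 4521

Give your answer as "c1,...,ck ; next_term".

-3,-2,4 ; -11917

  a_3 = -3·1 + -2·-5 + 4·-1 = 3
  a_4 = -3·3 + -2·1 + 4·-5 = -31
  a_5 = -3·-31 + -2·3 + 4·1 = 91
  a_6 = -3·91 + -2·-31 + 4·3 = -199
  a_7 = -3·-199 + -2·91 + 4·-31 = 291
  a_8 = -3·291 + -2·-199 + 4·91 = -111
  a_9 = -3·-111 + -2·291 + 4·-199 = -1045
  a_10 = -3·-1045 + -2·-111 + 4·291 = 4521
  a_11 = -3·4521 + -2·-1045 + 4·-111 = -11917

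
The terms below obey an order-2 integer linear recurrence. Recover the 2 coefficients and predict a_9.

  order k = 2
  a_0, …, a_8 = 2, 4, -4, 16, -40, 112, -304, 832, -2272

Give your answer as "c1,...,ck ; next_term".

  a_2 = -2·4 + 2·2 = -4
  a_3 = -2·-4 + 2·4 = 16
  a_4 = -2·16 + 2·-4 = -40
  a_5 = -2·-40 + 2·16 = 112
  a_6 = -2·112 + 2·-40 = -304
  a_7 = -2·-304 + 2·112 = 832
  a_8 = -2·832 + 2·-304 = -2272
  a_9 = -2·-2272 + 2·832 = 6208

-2,2 ; 6208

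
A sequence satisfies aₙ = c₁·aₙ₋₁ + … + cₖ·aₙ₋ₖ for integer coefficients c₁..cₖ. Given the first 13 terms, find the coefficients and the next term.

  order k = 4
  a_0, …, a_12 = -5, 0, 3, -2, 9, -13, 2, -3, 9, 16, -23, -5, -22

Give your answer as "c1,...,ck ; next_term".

-1,-1,-2,-2 ; 41

  a_4 = -1·-2 + -1·3 + -2·0 + -2·-5 = 9
  a_5 = -1·9 + -1·-2 + -2·3 + -2·0 = -13
  a_6 = -1·-13 + -1·9 + -2·-2 + -2·3 = 2
  a_7 = -1·2 + -1·-13 + -2·9 + -2·-2 = -3
  a_8 = -1·-3 + -1·2 + -2·-13 + -2·9 = 9
  a_9 = -1·9 + -1·-3 + -2·2 + -2·-13 = 16
  a_10 = -1·16 + -1·9 + -2·-3 + -2·2 = -23
  a_11 = -1·-23 + -1·16 + -2·9 + -2·-3 = -5
  a_12 = -1·-5 + -1·-23 + -2·16 + -2·9 = -22
  a_13 = -1·-22 + -1·-5 + -2·-23 + -2·16 = 41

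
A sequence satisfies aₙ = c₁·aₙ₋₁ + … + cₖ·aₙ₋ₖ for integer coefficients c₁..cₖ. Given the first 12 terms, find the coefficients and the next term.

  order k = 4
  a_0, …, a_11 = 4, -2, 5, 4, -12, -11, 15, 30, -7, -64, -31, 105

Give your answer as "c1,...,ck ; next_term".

  a_4 = 0·4 + -2·5 + -1·-2 + -1·4 = -12
  a_5 = 0·-12 + -2·4 + -1·5 + -1·-2 = -11
  a_6 = 0·-11 + -2·-12 + -1·4 + -1·5 = 15
  a_7 = 0·15 + -2·-11 + -1·-12 + -1·4 = 30
  a_8 = 0·30 + -2·15 + -1·-11 + -1·-12 = -7
  a_9 = 0·-7 + -2·30 + -1·15 + -1·-11 = -64
  a_10 = 0·-64 + -2·-7 + -1·30 + -1·15 = -31
  a_11 = 0·-31 + -2·-64 + -1·-7 + -1·30 = 105
  a_12 = 0·105 + -2·-31 + -1·-64 + -1·-7 = 133

0,-2,-1,-1 ; 133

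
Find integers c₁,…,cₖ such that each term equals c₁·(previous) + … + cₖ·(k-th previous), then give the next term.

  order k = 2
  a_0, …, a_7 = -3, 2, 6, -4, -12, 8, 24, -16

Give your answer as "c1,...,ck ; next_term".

0,-2 ; -48

  a_2 = 0·2 + -2·-3 = 6
  a_3 = 0·6 + -2·2 = -4
  a_4 = 0·-4 + -2·6 = -12
  a_5 = 0·-12 + -2·-4 = 8
  a_6 = 0·8 + -2·-12 = 24
  a_7 = 0·24 + -2·8 = -16
  a_8 = 0·-16 + -2·24 = -48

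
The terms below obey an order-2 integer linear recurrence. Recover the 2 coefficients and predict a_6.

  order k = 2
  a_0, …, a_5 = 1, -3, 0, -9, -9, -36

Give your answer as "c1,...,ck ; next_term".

1,3 ; -63

  a_2 = 1·-3 + 3·1 = 0
  a_3 = 1·0 + 3·-3 = -9
  a_4 = 1·-9 + 3·0 = -9
  a_5 = 1·-9 + 3·-9 = -36
  a_6 = 1·-36 + 3·-9 = -63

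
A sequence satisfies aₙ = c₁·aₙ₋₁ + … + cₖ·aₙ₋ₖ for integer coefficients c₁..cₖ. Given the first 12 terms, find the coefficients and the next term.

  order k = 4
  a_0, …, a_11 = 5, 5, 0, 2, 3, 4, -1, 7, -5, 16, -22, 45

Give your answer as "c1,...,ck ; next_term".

  a_4 = -1·2 + 1·0 + 0·5 + 1·5 = 3
  a_5 = -1·3 + 1·2 + 0·0 + 1·5 = 4
  a_6 = -1·4 + 1·3 + 0·2 + 1·0 = -1
  a_7 = -1·-1 + 1·4 + 0·3 + 1·2 = 7
  a_8 = -1·7 + 1·-1 + 0·4 + 1·3 = -5
  a_9 = -1·-5 + 1·7 + 0·-1 + 1·4 = 16
  a_10 = -1·16 + 1·-5 + 0·7 + 1·-1 = -22
  a_11 = -1·-22 + 1·16 + 0·-5 + 1·7 = 45
  a_12 = -1·45 + 1·-22 + 0·16 + 1·-5 = -72

-1,1,0,1 ; -72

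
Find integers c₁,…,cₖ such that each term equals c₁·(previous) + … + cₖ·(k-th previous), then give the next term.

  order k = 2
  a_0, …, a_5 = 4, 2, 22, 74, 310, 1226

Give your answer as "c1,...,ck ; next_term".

3,4 ; 4918

  a_2 = 3·2 + 4·4 = 22
  a_3 = 3·22 + 4·2 = 74
  a_4 = 3·74 + 4·22 = 310
  a_5 = 3·310 + 4·74 = 1226
  a_6 = 3·1226 + 4·310 = 4918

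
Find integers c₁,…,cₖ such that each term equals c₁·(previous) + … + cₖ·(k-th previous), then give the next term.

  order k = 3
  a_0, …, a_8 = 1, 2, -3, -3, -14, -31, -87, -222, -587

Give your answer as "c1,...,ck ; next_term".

  a_3 = 2·-3 + 2·2 + -1·1 = -3
  a_4 = 2·-3 + 2·-3 + -1·2 = -14
  a_5 = 2·-14 + 2·-3 + -1·-3 = -31
  a_6 = 2·-31 + 2·-14 + -1·-3 = -87
  a_7 = 2·-87 + 2·-31 + -1·-14 = -222
  a_8 = 2·-222 + 2·-87 + -1·-31 = -587
  a_9 = 2·-587 + 2·-222 + -1·-87 = -1531

2,2,-1 ; -1531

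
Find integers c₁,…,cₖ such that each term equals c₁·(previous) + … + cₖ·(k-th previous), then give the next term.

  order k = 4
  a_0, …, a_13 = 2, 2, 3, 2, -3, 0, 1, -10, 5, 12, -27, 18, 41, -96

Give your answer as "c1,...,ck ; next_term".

  a_4 = 0·2 + -1·3 + 2·2 + -2·2 = -3
  a_5 = 0·-3 + -1·2 + 2·3 + -2·2 = 0
  a_6 = 0·0 + -1·-3 + 2·2 + -2·3 = 1
  a_7 = 0·1 + -1·0 + 2·-3 + -2·2 = -10
  a_8 = 0·-10 + -1·1 + 2·0 + -2·-3 = 5
  a_9 = 0·5 + -1·-10 + 2·1 + -2·0 = 12
  a_10 = 0·12 + -1·5 + 2·-10 + -2·1 = -27
  a_11 = 0·-27 + -1·12 + 2·5 + -2·-10 = 18
  a_12 = 0·18 + -1·-27 + 2·12 + -2·5 = 41
  a_13 = 0·41 + -1·18 + 2·-27 + -2·12 = -96
  a_14 = 0·-96 + -1·41 + 2·18 + -2·-27 = 49

0,-1,2,-2 ; 49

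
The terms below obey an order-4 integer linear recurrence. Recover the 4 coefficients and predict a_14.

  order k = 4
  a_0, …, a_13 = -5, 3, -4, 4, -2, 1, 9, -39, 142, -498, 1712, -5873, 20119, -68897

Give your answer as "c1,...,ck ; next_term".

-3,2,1,-3 ; 235920

  a_4 = -3·4 + 2·-4 + 1·3 + -3·-5 = -2
  a_5 = -3·-2 + 2·4 + 1·-4 + -3·3 = 1
  a_6 = -3·1 + 2·-2 + 1·4 + -3·-4 = 9
  a_7 = -3·9 + 2·1 + 1·-2 + -3·4 = -39
  a_8 = -3·-39 + 2·9 + 1·1 + -3·-2 = 142
  a_9 = -3·142 + 2·-39 + 1·9 + -3·1 = -498
  a_10 = -3·-498 + 2·142 + 1·-39 + -3·9 = 1712
  a_11 = -3·1712 + 2·-498 + 1·142 + -3·-39 = -5873
  a_12 = -3·-5873 + 2·1712 + 1·-498 + -3·142 = 20119
  a_13 = -3·20119 + 2·-5873 + 1·1712 + -3·-498 = -68897
  a_14 = -3·-68897 + 2·20119 + 1·-5873 + -3·1712 = 235920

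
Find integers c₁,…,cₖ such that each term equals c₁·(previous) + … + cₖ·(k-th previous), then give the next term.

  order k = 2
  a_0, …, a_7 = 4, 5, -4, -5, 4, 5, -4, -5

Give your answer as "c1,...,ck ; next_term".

  a_2 = 0·5 + -1·4 = -4
  a_3 = 0·-4 + -1·5 = -5
  a_4 = 0·-5 + -1·-4 = 4
  a_5 = 0·4 + -1·-5 = 5
  a_6 = 0·5 + -1·4 = -4
  a_7 = 0·-4 + -1·5 = -5
  a_8 = 0·-5 + -1·-4 = 4

0,-1 ; 4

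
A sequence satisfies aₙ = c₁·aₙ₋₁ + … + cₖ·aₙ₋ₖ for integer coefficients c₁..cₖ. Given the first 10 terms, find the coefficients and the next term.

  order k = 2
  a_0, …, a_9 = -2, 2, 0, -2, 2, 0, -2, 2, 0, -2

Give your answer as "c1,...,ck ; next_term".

-1,-1 ; 2

  a_2 = -1·2 + -1·-2 = 0
  a_3 = -1·0 + -1·2 = -2
  a_4 = -1·-2 + -1·0 = 2
  a_5 = -1·2 + -1·-2 = 0
  a_6 = -1·0 + -1·2 = -2
  a_7 = -1·-2 + -1·0 = 2
  a_8 = -1·2 + -1·-2 = 0
  a_9 = -1·0 + -1·2 = -2
  a_10 = -1·-2 + -1·0 = 2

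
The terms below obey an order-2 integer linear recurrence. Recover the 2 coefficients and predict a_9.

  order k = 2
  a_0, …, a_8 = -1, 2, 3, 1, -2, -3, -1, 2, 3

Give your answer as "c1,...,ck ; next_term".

1,-1 ; 1

  a_2 = 1·2 + -1·-1 = 3
  a_3 = 1·3 + -1·2 = 1
  a_4 = 1·1 + -1·3 = -2
  a_5 = 1·-2 + -1·1 = -3
  a_6 = 1·-3 + -1·-2 = -1
  a_7 = 1·-1 + -1·-3 = 2
  a_8 = 1·2 + -1·-1 = 3
  a_9 = 1·3 + -1·2 = 1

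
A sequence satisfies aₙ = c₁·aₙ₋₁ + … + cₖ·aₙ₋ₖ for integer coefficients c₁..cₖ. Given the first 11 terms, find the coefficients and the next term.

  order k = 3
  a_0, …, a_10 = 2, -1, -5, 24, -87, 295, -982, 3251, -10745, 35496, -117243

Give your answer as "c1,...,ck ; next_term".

  a_3 = -4·-5 + -2·-1 + 1·2 = 24
  a_4 = -4·24 + -2·-5 + 1·-1 = -87
  a_5 = -4·-87 + -2·24 + 1·-5 = 295
  a_6 = -4·295 + -2·-87 + 1·24 = -982
  a_7 = -4·-982 + -2·295 + 1·-87 = 3251
  a_8 = -4·3251 + -2·-982 + 1·295 = -10745
  a_9 = -4·-10745 + -2·3251 + 1·-982 = 35496
  a_10 = -4·35496 + -2·-10745 + 1·3251 = -117243
  a_11 = -4·-117243 + -2·35496 + 1·-10745 = 387235

-4,-2,1 ; 387235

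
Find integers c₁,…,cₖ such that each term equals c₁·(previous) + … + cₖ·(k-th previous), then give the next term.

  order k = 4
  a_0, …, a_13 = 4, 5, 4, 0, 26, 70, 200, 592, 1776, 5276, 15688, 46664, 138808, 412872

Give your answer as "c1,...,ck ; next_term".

2,2,2,2 ; 1228064

  a_4 = 2·0 + 2·4 + 2·5 + 2·4 = 26
  a_5 = 2·26 + 2·0 + 2·4 + 2·5 = 70
  a_6 = 2·70 + 2·26 + 2·0 + 2·4 = 200
  a_7 = 2·200 + 2·70 + 2·26 + 2·0 = 592
  a_8 = 2·592 + 2·200 + 2·70 + 2·26 = 1776
  a_9 = 2·1776 + 2·592 + 2·200 + 2·70 = 5276
  a_10 = 2·5276 + 2·1776 + 2·592 + 2·200 = 15688
  a_11 = 2·15688 + 2·5276 + 2·1776 + 2·592 = 46664
  a_12 = 2·46664 + 2·15688 + 2·5276 + 2·1776 = 138808
  a_13 = 2·138808 + 2·46664 + 2·15688 + 2·5276 = 412872
  a_14 = 2·412872 + 2·138808 + 2·46664 + 2·15688 = 1228064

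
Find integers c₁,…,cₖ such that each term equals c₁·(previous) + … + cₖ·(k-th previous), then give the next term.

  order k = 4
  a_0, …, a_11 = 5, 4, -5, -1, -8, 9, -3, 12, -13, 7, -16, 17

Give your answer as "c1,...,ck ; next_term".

-1,0,-1,-1 ; -11

  a_4 = -1·-1 + 0·-5 + -1·4 + -1·5 = -8
  a_5 = -1·-8 + 0·-1 + -1·-5 + -1·4 = 9
  a_6 = -1·9 + 0·-8 + -1·-1 + -1·-5 = -3
  a_7 = -1·-3 + 0·9 + -1·-8 + -1·-1 = 12
  a_8 = -1·12 + 0·-3 + -1·9 + -1·-8 = -13
  a_9 = -1·-13 + 0·12 + -1·-3 + -1·9 = 7
  a_10 = -1·7 + 0·-13 + -1·12 + -1·-3 = -16
  a_11 = -1·-16 + 0·7 + -1·-13 + -1·12 = 17
  a_12 = -1·17 + 0·-16 + -1·7 + -1·-13 = -11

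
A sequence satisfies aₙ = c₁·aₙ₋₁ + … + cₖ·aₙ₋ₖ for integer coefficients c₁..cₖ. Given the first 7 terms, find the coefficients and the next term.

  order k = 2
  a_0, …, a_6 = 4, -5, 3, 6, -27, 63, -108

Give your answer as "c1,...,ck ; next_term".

-3,-3 ; 135

  a_2 = -3·-5 + -3·4 = 3
  a_3 = -3·3 + -3·-5 = 6
  a_4 = -3·6 + -3·3 = -27
  a_5 = -3·-27 + -3·6 = 63
  a_6 = -3·63 + -3·-27 = -108
  a_7 = -3·-108 + -3·63 = 135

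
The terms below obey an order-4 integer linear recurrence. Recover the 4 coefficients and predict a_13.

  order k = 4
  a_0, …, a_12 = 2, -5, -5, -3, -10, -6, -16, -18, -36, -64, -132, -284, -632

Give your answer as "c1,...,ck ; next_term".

  a_4 = 2·-3 + 2·-5 + -2·-5 + -2·2 = -10
  a_5 = 2·-10 + 2·-3 + -2·-5 + -2·-5 = -6
  a_6 = 2·-6 + 2·-10 + -2·-3 + -2·-5 = -16
  a_7 = 2·-16 + 2·-6 + -2·-10 + -2·-3 = -18
  a_8 = 2·-18 + 2·-16 + -2·-6 + -2·-10 = -36
  a_9 = 2·-36 + 2·-18 + -2·-16 + -2·-6 = -64
  a_10 = 2·-64 + 2·-36 + -2·-18 + -2·-16 = -132
  a_11 = 2·-132 + 2·-64 + -2·-36 + -2·-18 = -284
  a_12 = 2·-284 + 2·-132 + -2·-64 + -2·-36 = -632
  a_13 = 2·-632 + 2·-284 + -2·-132 + -2·-64 = -1440

2,2,-2,-2 ; -1440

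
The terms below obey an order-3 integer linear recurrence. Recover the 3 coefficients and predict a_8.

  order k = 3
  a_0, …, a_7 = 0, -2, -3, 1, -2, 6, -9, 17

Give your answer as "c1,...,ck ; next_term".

  a_3 = -1·-3 + 1·-2 + -1·0 = 1
  a_4 = -1·1 + 1·-3 + -1·-2 = -2
  a_5 = -1·-2 + 1·1 + -1·-3 = 6
  a_6 = -1·6 + 1·-2 + -1·1 = -9
  a_7 = -1·-9 + 1·6 + -1·-2 = 17
  a_8 = -1·17 + 1·-9 + -1·6 = -32

-1,1,-1 ; -32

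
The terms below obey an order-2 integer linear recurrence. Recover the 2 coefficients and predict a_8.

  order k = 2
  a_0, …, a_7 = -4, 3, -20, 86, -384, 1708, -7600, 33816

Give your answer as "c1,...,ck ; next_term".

-4,2 ; -150464

  a_2 = -4·3 + 2·-4 = -20
  a_3 = -4·-20 + 2·3 = 86
  a_4 = -4·86 + 2·-20 = -384
  a_5 = -4·-384 + 2·86 = 1708
  a_6 = -4·1708 + 2·-384 = -7600
  a_7 = -4·-7600 + 2·1708 = 33816
  a_8 = -4·33816 + 2·-7600 = -150464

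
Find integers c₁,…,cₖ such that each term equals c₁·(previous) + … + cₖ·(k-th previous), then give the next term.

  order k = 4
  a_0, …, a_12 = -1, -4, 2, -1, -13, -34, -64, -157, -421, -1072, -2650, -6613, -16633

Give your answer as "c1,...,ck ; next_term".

  a_4 = 2·-1 + 0·2 + 2·-4 + 3·-1 = -13
  a_5 = 2·-13 + 0·-1 + 2·2 + 3·-4 = -34
  a_6 = 2·-34 + 0·-13 + 2·-1 + 3·2 = -64
  a_7 = 2·-64 + 0·-34 + 2·-13 + 3·-1 = -157
  a_8 = 2·-157 + 0·-64 + 2·-34 + 3·-13 = -421
  a_9 = 2·-421 + 0·-157 + 2·-64 + 3·-34 = -1072
  a_10 = 2·-1072 + 0·-421 + 2·-157 + 3·-64 = -2650
  a_11 = 2·-2650 + 0·-1072 + 2·-421 + 3·-157 = -6613
  a_12 = 2·-6613 + 0·-2650 + 2·-1072 + 3·-421 = -16633
  a_13 = 2·-16633 + 0·-6613 + 2·-2650 + 3·-1072 = -41782

2,0,2,3 ; -41782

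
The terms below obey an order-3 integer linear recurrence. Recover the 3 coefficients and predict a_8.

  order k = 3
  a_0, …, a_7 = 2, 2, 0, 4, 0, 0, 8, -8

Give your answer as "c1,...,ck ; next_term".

  a_3 = -1·0 + 0·2 + 2·2 = 4
  a_4 = -1·4 + 0·0 + 2·2 = 0
  a_5 = -1·0 + 0·4 + 2·0 = 0
  a_6 = -1·0 + 0·0 + 2·4 = 8
  a_7 = -1·8 + 0·0 + 2·0 = -8
  a_8 = -1·-8 + 0·8 + 2·0 = 8

-1,0,2 ; 8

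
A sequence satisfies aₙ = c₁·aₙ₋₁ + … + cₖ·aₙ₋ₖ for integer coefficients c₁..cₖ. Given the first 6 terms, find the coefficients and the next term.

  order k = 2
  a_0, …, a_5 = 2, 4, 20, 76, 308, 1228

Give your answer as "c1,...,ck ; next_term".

  a_2 = 3·4 + 4·2 = 20
  a_3 = 3·20 + 4·4 = 76
  a_4 = 3·76 + 4·20 = 308
  a_5 = 3·308 + 4·76 = 1228
  a_6 = 3·1228 + 4·308 = 4916

3,4 ; 4916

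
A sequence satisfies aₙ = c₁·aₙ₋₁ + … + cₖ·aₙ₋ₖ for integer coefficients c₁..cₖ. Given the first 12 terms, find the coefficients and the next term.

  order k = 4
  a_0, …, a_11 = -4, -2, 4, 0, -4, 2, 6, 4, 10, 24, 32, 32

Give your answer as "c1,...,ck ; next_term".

3,-3,2,-3 ; 18

  a_4 = 3·0 + -3·4 + 2·-2 + -3·-4 = -4
  a_5 = 3·-4 + -3·0 + 2·4 + -3·-2 = 2
  a_6 = 3·2 + -3·-4 + 2·0 + -3·4 = 6
  a_7 = 3·6 + -3·2 + 2·-4 + -3·0 = 4
  a_8 = 3·4 + -3·6 + 2·2 + -3·-4 = 10
  a_9 = 3·10 + -3·4 + 2·6 + -3·2 = 24
  a_10 = 3·24 + -3·10 + 2·4 + -3·6 = 32
  a_11 = 3·32 + -3·24 + 2·10 + -3·4 = 32
  a_12 = 3·32 + -3·32 + 2·24 + -3·10 = 18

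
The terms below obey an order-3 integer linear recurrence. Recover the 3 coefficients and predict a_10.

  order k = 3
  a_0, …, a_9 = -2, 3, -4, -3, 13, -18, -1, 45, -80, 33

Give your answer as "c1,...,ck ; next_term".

  a_3 = -1·-4 + -1·3 + 2·-2 = -3
  a_4 = -1·-3 + -1·-4 + 2·3 = 13
  a_5 = -1·13 + -1·-3 + 2·-4 = -18
  a_6 = -1·-18 + -1·13 + 2·-3 = -1
  a_7 = -1·-1 + -1·-18 + 2·13 = 45
  a_8 = -1·45 + -1·-1 + 2·-18 = -80
  a_9 = -1·-80 + -1·45 + 2·-1 = 33
  a_10 = -1·33 + -1·-80 + 2·45 = 137

-1,-1,2 ; 137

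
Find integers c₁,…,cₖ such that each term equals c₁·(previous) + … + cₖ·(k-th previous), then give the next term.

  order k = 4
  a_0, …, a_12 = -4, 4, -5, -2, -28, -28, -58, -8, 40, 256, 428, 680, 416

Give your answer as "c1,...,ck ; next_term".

  a_4 = 2·-2 + 0·-5 + -4·4 + 2·-4 = -28
  a_5 = 2·-28 + 0·-2 + -4·-5 + 2·4 = -28
  a_6 = 2·-28 + 0·-28 + -4·-2 + 2·-5 = -58
  a_7 = 2·-58 + 0·-28 + -4·-28 + 2·-2 = -8
  a_8 = 2·-8 + 0·-58 + -4·-28 + 2·-28 = 40
  a_9 = 2·40 + 0·-8 + -4·-58 + 2·-28 = 256
  a_10 = 2·256 + 0·40 + -4·-8 + 2·-58 = 428
  a_11 = 2·428 + 0·256 + -4·40 + 2·-8 = 680
  a_12 = 2·680 + 0·428 + -4·256 + 2·40 = 416
  a_13 = 2·416 + 0·680 + -4·428 + 2·256 = -368

2,0,-4,2 ; -368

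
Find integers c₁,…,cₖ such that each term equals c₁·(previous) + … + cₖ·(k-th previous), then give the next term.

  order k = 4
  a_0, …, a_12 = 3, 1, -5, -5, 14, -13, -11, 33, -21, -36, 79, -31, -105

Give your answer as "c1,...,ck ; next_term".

  a_4 = -1·-5 + -1·-5 + 1·1 + 1·3 = 14
  a_5 = -1·14 + -1·-5 + 1·-5 + 1·1 = -13
  a_6 = -1·-13 + -1·14 + 1·-5 + 1·-5 = -11
  a_7 = -1·-11 + -1·-13 + 1·14 + 1·-5 = 33
  a_8 = -1·33 + -1·-11 + 1·-13 + 1·14 = -21
  a_9 = -1·-21 + -1·33 + 1·-11 + 1·-13 = -36
  a_10 = -1·-36 + -1·-21 + 1·33 + 1·-11 = 79
  a_11 = -1·79 + -1·-36 + 1·-21 + 1·33 = -31
  a_12 = -1·-31 + -1·79 + 1·-36 + 1·-21 = -105
  a_13 = -1·-105 + -1·-31 + 1·79 + 1·-36 = 179

-1,-1,1,1 ; 179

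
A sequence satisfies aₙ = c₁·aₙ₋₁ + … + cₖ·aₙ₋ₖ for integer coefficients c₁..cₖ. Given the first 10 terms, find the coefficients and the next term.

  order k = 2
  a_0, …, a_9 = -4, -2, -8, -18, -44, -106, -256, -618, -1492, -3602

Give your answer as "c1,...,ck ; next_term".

2,1 ; -8696

  a_2 = 2·-2 + 1·-4 = -8
  a_3 = 2·-8 + 1·-2 = -18
  a_4 = 2·-18 + 1·-8 = -44
  a_5 = 2·-44 + 1·-18 = -106
  a_6 = 2·-106 + 1·-44 = -256
  a_7 = 2·-256 + 1·-106 = -618
  a_8 = 2·-618 + 1·-256 = -1492
  a_9 = 2·-1492 + 1·-618 = -3602
  a_10 = 2·-3602 + 1·-1492 = -8696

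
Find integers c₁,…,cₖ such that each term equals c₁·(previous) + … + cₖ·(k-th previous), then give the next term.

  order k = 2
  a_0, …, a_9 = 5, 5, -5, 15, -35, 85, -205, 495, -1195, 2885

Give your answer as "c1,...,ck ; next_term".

-2,1 ; -6965

  a_2 = -2·5 + 1·5 = -5
  a_3 = -2·-5 + 1·5 = 15
  a_4 = -2·15 + 1·-5 = -35
  a_5 = -2·-35 + 1·15 = 85
  a_6 = -2·85 + 1·-35 = -205
  a_7 = -2·-205 + 1·85 = 495
  a_8 = -2·495 + 1·-205 = -1195
  a_9 = -2·-1195 + 1·495 = 2885
  a_10 = -2·2885 + 1·-1195 = -6965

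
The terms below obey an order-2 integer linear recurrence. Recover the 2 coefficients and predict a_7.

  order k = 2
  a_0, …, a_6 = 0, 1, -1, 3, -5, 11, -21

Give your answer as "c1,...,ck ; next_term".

  a_2 = -1·1 + 2·0 = -1
  a_3 = -1·-1 + 2·1 = 3
  a_4 = -1·3 + 2·-1 = -5
  a_5 = -1·-5 + 2·3 = 11
  a_6 = -1·11 + 2·-5 = -21
  a_7 = -1·-21 + 2·11 = 43

-1,2 ; 43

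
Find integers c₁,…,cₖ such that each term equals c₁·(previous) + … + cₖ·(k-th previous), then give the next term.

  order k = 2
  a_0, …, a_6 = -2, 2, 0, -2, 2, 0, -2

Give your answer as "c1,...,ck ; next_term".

-1,-1 ; 2

  a_2 = -1·2 + -1·-2 = 0
  a_3 = -1·0 + -1·2 = -2
  a_4 = -1·-2 + -1·0 = 2
  a_5 = -1·2 + -1·-2 = 0
  a_6 = -1·0 + -1·2 = -2
  a_7 = -1·-2 + -1·0 = 2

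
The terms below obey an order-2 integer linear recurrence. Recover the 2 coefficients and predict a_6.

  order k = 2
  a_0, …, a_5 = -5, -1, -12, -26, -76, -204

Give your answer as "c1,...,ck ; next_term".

  a_2 = 2·-1 + 2·-5 = -12
  a_3 = 2·-12 + 2·-1 = -26
  a_4 = 2·-26 + 2·-12 = -76
  a_5 = 2·-76 + 2·-26 = -204
  a_6 = 2·-204 + 2·-76 = -560

2,2 ; -560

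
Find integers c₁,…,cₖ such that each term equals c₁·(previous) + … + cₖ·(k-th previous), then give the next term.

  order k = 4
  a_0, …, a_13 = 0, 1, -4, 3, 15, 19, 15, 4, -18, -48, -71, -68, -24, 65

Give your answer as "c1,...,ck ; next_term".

  a_4 = 2·3 + -2·-4 + 1·1 + -1·0 = 15
  a_5 = 2·15 + -2·3 + 1·-4 + -1·1 = 19
  a_6 = 2·19 + -2·15 + 1·3 + -1·-4 = 15
  a_7 = 2·15 + -2·19 + 1·15 + -1·3 = 4
  a_8 = 2·4 + -2·15 + 1·19 + -1·15 = -18
  a_9 = 2·-18 + -2·4 + 1·15 + -1·19 = -48
  a_10 = 2·-48 + -2·-18 + 1·4 + -1·15 = -71
  a_11 = 2·-71 + -2·-48 + 1·-18 + -1·4 = -68
  a_12 = 2·-68 + -2·-71 + 1·-48 + -1·-18 = -24
  a_13 = 2·-24 + -2·-68 + 1·-71 + -1·-48 = 65
  a_14 = 2·65 + -2·-24 + 1·-68 + -1·-71 = 181

2,-2,1,-1 ; 181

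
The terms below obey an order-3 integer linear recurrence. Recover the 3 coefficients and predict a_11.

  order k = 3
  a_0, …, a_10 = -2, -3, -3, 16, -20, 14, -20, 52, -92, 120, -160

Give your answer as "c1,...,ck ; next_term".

-2,-2,-2 ; 264

  a_3 = -2·-3 + -2·-3 + -2·-2 = 16
  a_4 = -2·16 + -2·-3 + -2·-3 = -20
  a_5 = -2·-20 + -2·16 + -2·-3 = 14
  a_6 = -2·14 + -2·-20 + -2·16 = -20
  a_7 = -2·-20 + -2·14 + -2·-20 = 52
  a_8 = -2·52 + -2·-20 + -2·14 = -92
  a_9 = -2·-92 + -2·52 + -2·-20 = 120
  a_10 = -2·120 + -2·-92 + -2·52 = -160
  a_11 = -2·-160 + -2·120 + -2·-92 = 264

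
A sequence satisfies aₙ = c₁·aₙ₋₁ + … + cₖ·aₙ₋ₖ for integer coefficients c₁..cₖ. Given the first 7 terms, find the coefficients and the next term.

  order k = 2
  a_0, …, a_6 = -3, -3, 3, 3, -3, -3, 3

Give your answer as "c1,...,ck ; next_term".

  a_2 = 0·-3 + -1·-3 = 3
  a_3 = 0·3 + -1·-3 = 3
  a_4 = 0·3 + -1·3 = -3
  a_5 = 0·-3 + -1·3 = -3
  a_6 = 0·-3 + -1·-3 = 3
  a_7 = 0·3 + -1·-3 = 3

0,-1 ; 3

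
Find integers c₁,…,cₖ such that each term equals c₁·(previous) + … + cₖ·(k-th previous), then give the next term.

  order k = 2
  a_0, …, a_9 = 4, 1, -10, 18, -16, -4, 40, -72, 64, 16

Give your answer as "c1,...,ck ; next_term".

  a_2 = -2·1 + -2·4 = -10
  a_3 = -2·-10 + -2·1 = 18
  a_4 = -2·18 + -2·-10 = -16
  a_5 = -2·-16 + -2·18 = -4
  a_6 = -2·-4 + -2·-16 = 40
  a_7 = -2·40 + -2·-4 = -72
  a_8 = -2·-72 + -2·40 = 64
  a_9 = -2·64 + -2·-72 = 16
  a_10 = -2·16 + -2·64 = -160

-2,-2 ; -160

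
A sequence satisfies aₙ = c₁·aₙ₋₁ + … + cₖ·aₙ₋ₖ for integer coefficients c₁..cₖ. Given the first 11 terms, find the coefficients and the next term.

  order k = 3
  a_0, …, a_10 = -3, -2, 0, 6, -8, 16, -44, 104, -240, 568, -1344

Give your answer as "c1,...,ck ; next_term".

  a_3 = -2·0 + 0·-2 + -2·-3 = 6
  a_4 = -2·6 + 0·0 + -2·-2 = -8
  a_5 = -2·-8 + 0·6 + -2·0 = 16
  a_6 = -2·16 + 0·-8 + -2·6 = -44
  a_7 = -2·-44 + 0·16 + -2·-8 = 104
  a_8 = -2·104 + 0·-44 + -2·16 = -240
  a_9 = -2·-240 + 0·104 + -2·-44 = 568
  a_10 = -2·568 + 0·-240 + -2·104 = -1344
  a_11 = -2·-1344 + 0·568 + -2·-240 = 3168

-2,0,-2 ; 3168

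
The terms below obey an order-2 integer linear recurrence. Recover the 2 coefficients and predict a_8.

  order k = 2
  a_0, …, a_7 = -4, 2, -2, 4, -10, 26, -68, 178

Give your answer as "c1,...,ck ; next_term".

  a_2 = -3·2 + -1·-4 = -2
  a_3 = -3·-2 + -1·2 = 4
  a_4 = -3·4 + -1·-2 = -10
  a_5 = -3·-10 + -1·4 = 26
  a_6 = -3·26 + -1·-10 = -68
  a_7 = -3·-68 + -1·26 = 178
  a_8 = -3·178 + -1·-68 = -466

-3,-1 ; -466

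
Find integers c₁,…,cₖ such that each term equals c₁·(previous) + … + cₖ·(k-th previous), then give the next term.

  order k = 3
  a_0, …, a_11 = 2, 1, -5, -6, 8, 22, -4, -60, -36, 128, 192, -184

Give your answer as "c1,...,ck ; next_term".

0,-2,-2 ; -640

  a_3 = 0·-5 + -2·1 + -2·2 = -6
  a_4 = 0·-6 + -2·-5 + -2·1 = 8
  a_5 = 0·8 + -2·-6 + -2·-5 = 22
  a_6 = 0·22 + -2·8 + -2·-6 = -4
  a_7 = 0·-4 + -2·22 + -2·8 = -60
  a_8 = 0·-60 + -2·-4 + -2·22 = -36
  a_9 = 0·-36 + -2·-60 + -2·-4 = 128
  a_10 = 0·128 + -2·-36 + -2·-60 = 192
  a_11 = 0·192 + -2·128 + -2·-36 = -184
  a_12 = 0·-184 + -2·192 + -2·128 = -640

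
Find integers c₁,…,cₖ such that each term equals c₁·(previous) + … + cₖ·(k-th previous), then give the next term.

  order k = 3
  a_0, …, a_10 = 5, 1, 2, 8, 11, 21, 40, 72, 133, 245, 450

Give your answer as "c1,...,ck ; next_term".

  a_3 = 1·2 + 1·1 + 1·5 = 8
  a_4 = 1·8 + 1·2 + 1·1 = 11
  a_5 = 1·11 + 1·8 + 1·2 = 21
  a_6 = 1·21 + 1·11 + 1·8 = 40
  a_7 = 1·40 + 1·21 + 1·11 = 72
  a_8 = 1·72 + 1·40 + 1·21 = 133
  a_9 = 1·133 + 1·72 + 1·40 = 245
  a_10 = 1·245 + 1·133 + 1·72 = 450
  a_11 = 1·450 + 1·245 + 1·133 = 828

1,1,1 ; 828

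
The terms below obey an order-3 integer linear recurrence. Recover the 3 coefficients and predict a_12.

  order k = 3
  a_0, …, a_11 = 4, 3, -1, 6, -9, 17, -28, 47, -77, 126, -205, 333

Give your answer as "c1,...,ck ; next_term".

-2,0,1 ; -540

  a_3 = -2·-1 + 0·3 + 1·4 = 6
  a_4 = -2·6 + 0·-1 + 1·3 = -9
  a_5 = -2·-9 + 0·6 + 1·-1 = 17
  a_6 = -2·17 + 0·-9 + 1·6 = -28
  a_7 = -2·-28 + 0·17 + 1·-9 = 47
  a_8 = -2·47 + 0·-28 + 1·17 = -77
  a_9 = -2·-77 + 0·47 + 1·-28 = 126
  a_10 = -2·126 + 0·-77 + 1·47 = -205
  a_11 = -2·-205 + 0·126 + 1·-77 = 333
  a_12 = -2·333 + 0·-205 + 1·126 = -540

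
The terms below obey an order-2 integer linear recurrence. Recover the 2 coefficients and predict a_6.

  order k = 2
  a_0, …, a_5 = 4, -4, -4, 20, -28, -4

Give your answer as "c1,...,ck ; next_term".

-2,-3 ; 92

  a_2 = -2·-4 + -3·4 = -4
  a_3 = -2·-4 + -3·-4 = 20
  a_4 = -2·20 + -3·-4 = -28
  a_5 = -2·-28 + -3·20 = -4
  a_6 = -2·-4 + -3·-28 = 92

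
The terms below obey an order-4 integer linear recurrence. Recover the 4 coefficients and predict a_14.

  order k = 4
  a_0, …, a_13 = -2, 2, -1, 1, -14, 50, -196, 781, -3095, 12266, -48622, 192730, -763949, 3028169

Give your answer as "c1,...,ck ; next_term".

-3,3,-3,1 ; -12003166

  a_4 = -3·1 + 3·-1 + -3·2 + 1·-2 = -14
  a_5 = -3·-14 + 3·1 + -3·-1 + 1·2 = 50
  a_6 = -3·50 + 3·-14 + -3·1 + 1·-1 = -196
  a_7 = -3·-196 + 3·50 + -3·-14 + 1·1 = 781
  a_8 = -3·781 + 3·-196 + -3·50 + 1·-14 = -3095
  a_9 = -3·-3095 + 3·781 + -3·-196 + 1·50 = 12266
  a_10 = -3·12266 + 3·-3095 + -3·781 + 1·-196 = -48622
  a_11 = -3·-48622 + 3·12266 + -3·-3095 + 1·781 = 192730
  a_12 = -3·192730 + 3·-48622 + -3·12266 + 1·-3095 = -763949
  a_13 = -3·-763949 + 3·192730 + -3·-48622 + 1·12266 = 3028169
  a_14 = -3·3028169 + 3·-763949 + -3·192730 + 1·-48622 = -12003166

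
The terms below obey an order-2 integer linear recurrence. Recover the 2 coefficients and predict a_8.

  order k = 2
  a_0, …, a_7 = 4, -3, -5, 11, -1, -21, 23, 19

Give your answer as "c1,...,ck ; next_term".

  a_2 = -1·-3 + -2·4 = -5
  a_3 = -1·-5 + -2·-3 = 11
  a_4 = -1·11 + -2·-5 = -1
  a_5 = -1·-1 + -2·11 = -21
  a_6 = -1·-21 + -2·-1 = 23
  a_7 = -1·23 + -2·-21 = 19
  a_8 = -1·19 + -2·23 = -65

-1,-2 ; -65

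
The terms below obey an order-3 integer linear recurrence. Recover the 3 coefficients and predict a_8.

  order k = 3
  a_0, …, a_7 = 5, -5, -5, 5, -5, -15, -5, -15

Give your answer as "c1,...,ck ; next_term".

1,0,2 ; -45

  a_3 = 1·-5 + 0·-5 + 2·5 = 5
  a_4 = 1·5 + 0·-5 + 2·-5 = -5
  a_5 = 1·-5 + 0·5 + 2·-5 = -15
  a_6 = 1·-15 + 0·-5 + 2·5 = -5
  a_7 = 1·-5 + 0·-15 + 2·-5 = -15
  a_8 = 1·-15 + 0·-5 + 2·-15 = -45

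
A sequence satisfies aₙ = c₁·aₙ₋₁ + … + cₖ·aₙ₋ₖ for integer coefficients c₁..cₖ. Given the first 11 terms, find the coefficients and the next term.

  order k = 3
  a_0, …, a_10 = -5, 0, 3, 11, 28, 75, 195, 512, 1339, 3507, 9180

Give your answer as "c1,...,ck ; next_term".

2,2,-1 ; 24035

  a_3 = 2·3 + 2·0 + -1·-5 = 11
  a_4 = 2·11 + 2·3 + -1·0 = 28
  a_5 = 2·28 + 2·11 + -1·3 = 75
  a_6 = 2·75 + 2·28 + -1·11 = 195
  a_7 = 2·195 + 2·75 + -1·28 = 512
  a_8 = 2·512 + 2·195 + -1·75 = 1339
  a_9 = 2·1339 + 2·512 + -1·195 = 3507
  a_10 = 2·3507 + 2·1339 + -1·512 = 9180
  a_11 = 2·9180 + 2·3507 + -1·1339 = 24035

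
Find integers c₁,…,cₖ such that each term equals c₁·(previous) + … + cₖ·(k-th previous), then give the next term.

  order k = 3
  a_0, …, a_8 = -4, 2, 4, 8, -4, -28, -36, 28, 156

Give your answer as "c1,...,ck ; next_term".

  a_3 = 1·4 + -2·2 + -2·-4 = 8
  a_4 = 1·8 + -2·4 + -2·2 = -4
  a_5 = 1·-4 + -2·8 + -2·4 = -28
  a_6 = 1·-28 + -2·-4 + -2·8 = -36
  a_7 = 1·-36 + -2·-28 + -2·-4 = 28
  a_8 = 1·28 + -2·-36 + -2·-28 = 156
  a_9 = 1·156 + -2·28 + -2·-36 = 172

1,-2,-2 ; 172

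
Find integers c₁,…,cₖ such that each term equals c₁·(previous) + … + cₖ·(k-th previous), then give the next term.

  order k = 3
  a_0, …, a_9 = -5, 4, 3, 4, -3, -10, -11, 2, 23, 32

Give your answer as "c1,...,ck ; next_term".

  a_3 = 1·3 + -1·4 + -1·-5 = 4
  a_4 = 1·4 + -1·3 + -1·4 = -3
  a_5 = 1·-3 + -1·4 + -1·3 = -10
  a_6 = 1·-10 + -1·-3 + -1·4 = -11
  a_7 = 1·-11 + -1·-10 + -1·-3 = 2
  a_8 = 1·2 + -1·-11 + -1·-10 = 23
  a_9 = 1·23 + -1·2 + -1·-11 = 32
  a_10 = 1·32 + -1·23 + -1·2 = 7

1,-1,-1 ; 7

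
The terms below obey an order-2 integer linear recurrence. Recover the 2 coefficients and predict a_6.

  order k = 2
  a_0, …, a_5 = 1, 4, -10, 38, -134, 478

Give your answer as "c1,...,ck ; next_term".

-3,2 ; -1702

  a_2 = -3·4 + 2·1 = -10
  a_3 = -3·-10 + 2·4 = 38
  a_4 = -3·38 + 2·-10 = -134
  a_5 = -3·-134 + 2·38 = 478
  a_6 = -3·478 + 2·-134 = -1702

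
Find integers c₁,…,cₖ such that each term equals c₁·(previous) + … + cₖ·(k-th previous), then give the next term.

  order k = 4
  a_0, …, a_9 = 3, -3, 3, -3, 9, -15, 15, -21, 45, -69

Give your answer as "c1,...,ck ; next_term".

  a_4 = -1·-3 + -1·3 + -2·-3 + 1·3 = 9
  a_5 = -1·9 + -1·-3 + -2·3 + 1·-3 = -15
  a_6 = -1·-15 + -1·9 + -2·-3 + 1·3 = 15
  a_7 = -1·15 + -1·-15 + -2·9 + 1·-3 = -21
  a_8 = -1·-21 + -1·15 + -2·-15 + 1·9 = 45
  a_9 = -1·45 + -1·-21 + -2·15 + 1·-15 = -69
  a_10 = -1·-69 + -1·45 + -2·-21 + 1·15 = 81

-1,-1,-2,1 ; 81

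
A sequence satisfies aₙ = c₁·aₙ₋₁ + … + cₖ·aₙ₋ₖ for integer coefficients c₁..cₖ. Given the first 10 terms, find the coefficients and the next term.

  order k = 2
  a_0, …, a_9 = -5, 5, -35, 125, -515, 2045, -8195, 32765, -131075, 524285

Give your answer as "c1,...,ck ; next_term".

  a_2 = -3·5 + 4·-5 = -35
  a_3 = -3·-35 + 4·5 = 125
  a_4 = -3·125 + 4·-35 = -515
  a_5 = -3·-515 + 4·125 = 2045
  a_6 = -3·2045 + 4·-515 = -8195
  a_7 = -3·-8195 + 4·2045 = 32765
  a_8 = -3·32765 + 4·-8195 = -131075
  a_9 = -3·-131075 + 4·32765 = 524285
  a_10 = -3·524285 + 4·-131075 = -2097155

-3,4 ; -2097155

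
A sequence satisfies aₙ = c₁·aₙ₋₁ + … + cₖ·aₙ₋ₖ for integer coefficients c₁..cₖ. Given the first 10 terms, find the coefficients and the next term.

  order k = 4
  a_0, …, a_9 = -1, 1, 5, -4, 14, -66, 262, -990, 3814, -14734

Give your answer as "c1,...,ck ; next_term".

-3,2,-4,4 ; 56838

  a_4 = -3·-4 + 2·5 + -4·1 + 4·-1 = 14
  a_5 = -3·14 + 2·-4 + -4·5 + 4·1 = -66
  a_6 = -3·-66 + 2·14 + -4·-4 + 4·5 = 262
  a_7 = -3·262 + 2·-66 + -4·14 + 4·-4 = -990
  a_8 = -3·-990 + 2·262 + -4·-66 + 4·14 = 3814
  a_9 = -3·3814 + 2·-990 + -4·262 + 4·-66 = -14734
  a_10 = -3·-14734 + 2·3814 + -4·-990 + 4·262 = 56838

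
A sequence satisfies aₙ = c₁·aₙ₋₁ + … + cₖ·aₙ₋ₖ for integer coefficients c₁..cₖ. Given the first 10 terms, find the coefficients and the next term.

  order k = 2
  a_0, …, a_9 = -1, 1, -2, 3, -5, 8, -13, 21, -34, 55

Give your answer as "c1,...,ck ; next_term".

-1,1 ; -89

  a_2 = -1·1 + 1·-1 = -2
  a_3 = -1·-2 + 1·1 = 3
  a_4 = -1·3 + 1·-2 = -5
  a_5 = -1·-5 + 1·3 = 8
  a_6 = -1·8 + 1·-5 = -13
  a_7 = -1·-13 + 1·8 = 21
  a_8 = -1·21 + 1·-13 = -34
  a_9 = -1·-34 + 1·21 = 55
  a_10 = -1·55 + 1·-34 = -89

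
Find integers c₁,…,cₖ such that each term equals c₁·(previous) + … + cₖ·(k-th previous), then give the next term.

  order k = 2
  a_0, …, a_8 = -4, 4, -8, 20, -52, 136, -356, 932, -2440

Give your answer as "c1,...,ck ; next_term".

  a_2 = -3·4 + -1·-4 = -8
  a_3 = -3·-8 + -1·4 = 20
  a_4 = -3·20 + -1·-8 = -52
  a_5 = -3·-52 + -1·20 = 136
  a_6 = -3·136 + -1·-52 = -356
  a_7 = -3·-356 + -1·136 = 932
  a_8 = -3·932 + -1·-356 = -2440
  a_9 = -3·-2440 + -1·932 = 6388

-3,-1 ; 6388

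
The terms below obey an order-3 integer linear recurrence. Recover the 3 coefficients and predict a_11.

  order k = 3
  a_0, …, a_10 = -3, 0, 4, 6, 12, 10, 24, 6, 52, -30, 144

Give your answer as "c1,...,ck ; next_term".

  a_3 = 0·4 + 3·0 + -2·-3 = 6
  a_4 = 0·6 + 3·4 + -2·0 = 12
  a_5 = 0·12 + 3·6 + -2·4 = 10
  a_6 = 0·10 + 3·12 + -2·6 = 24
  a_7 = 0·24 + 3·10 + -2·12 = 6
  a_8 = 0·6 + 3·24 + -2·10 = 52
  a_9 = 0·52 + 3·6 + -2·24 = -30
  a_10 = 0·-30 + 3·52 + -2·6 = 144
  a_11 = 0·144 + 3·-30 + -2·52 = -194

0,3,-2 ; -194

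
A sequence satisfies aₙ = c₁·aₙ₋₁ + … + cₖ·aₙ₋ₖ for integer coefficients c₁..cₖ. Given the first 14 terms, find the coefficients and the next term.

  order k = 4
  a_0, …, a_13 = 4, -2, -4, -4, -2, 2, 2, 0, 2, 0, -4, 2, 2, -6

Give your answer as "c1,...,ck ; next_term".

  a_4 = 0·-4 + -1·-4 + 1·-2 + -1·4 = -2
  a_5 = 0·-2 + -1·-4 + 1·-4 + -1·-2 = 2
  a_6 = 0·2 + -1·-2 + 1·-4 + -1·-4 = 2
  a_7 = 0·2 + -1·2 + 1·-2 + -1·-4 = 0
  a_8 = 0·0 + -1·2 + 1·2 + -1·-2 = 2
  a_9 = 0·2 + -1·0 + 1·2 + -1·2 = 0
  a_10 = 0·0 + -1·2 + 1·0 + -1·2 = -4
  a_11 = 0·-4 + -1·0 + 1·2 + -1·0 = 2
  a_12 = 0·2 + -1·-4 + 1·0 + -1·2 = 2
  a_13 = 0·2 + -1·2 + 1·-4 + -1·0 = -6
  a_14 = 0·-6 + -1·2 + 1·2 + -1·-4 = 4

0,-1,1,-1 ; 4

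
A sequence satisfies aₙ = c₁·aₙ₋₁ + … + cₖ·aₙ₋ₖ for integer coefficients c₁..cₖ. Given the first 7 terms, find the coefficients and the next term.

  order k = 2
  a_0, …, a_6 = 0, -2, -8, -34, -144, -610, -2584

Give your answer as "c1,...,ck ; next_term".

4,1 ; -10946

  a_2 = 4·-2 + 1·0 = -8
  a_3 = 4·-8 + 1·-2 = -34
  a_4 = 4·-34 + 1·-8 = -144
  a_5 = 4·-144 + 1·-34 = -610
  a_6 = 4·-610 + 1·-144 = -2584
  a_7 = 4·-2584 + 1·-610 = -10946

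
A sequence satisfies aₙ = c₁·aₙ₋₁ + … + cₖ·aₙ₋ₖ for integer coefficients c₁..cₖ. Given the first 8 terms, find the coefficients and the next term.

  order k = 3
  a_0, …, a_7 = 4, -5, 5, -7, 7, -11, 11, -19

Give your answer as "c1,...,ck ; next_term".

  a_3 = -1·5 + 2·-5 + 2·4 = -7
  a_4 = -1·-7 + 2·5 + 2·-5 = 7
  a_5 = -1·7 + 2·-7 + 2·5 = -11
  a_6 = -1·-11 + 2·7 + 2·-7 = 11
  a_7 = -1·11 + 2·-11 + 2·7 = -19
  a_8 = -1·-19 + 2·11 + 2·-11 = 19

-1,2,2 ; 19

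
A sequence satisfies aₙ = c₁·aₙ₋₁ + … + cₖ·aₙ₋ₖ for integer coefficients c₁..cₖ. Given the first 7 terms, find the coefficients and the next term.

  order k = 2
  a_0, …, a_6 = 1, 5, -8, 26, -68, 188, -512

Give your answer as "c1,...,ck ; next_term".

-2,2 ; 1400

  a_2 = -2·5 + 2·1 = -8
  a_3 = -2·-8 + 2·5 = 26
  a_4 = -2·26 + 2·-8 = -68
  a_5 = -2·-68 + 2·26 = 188
  a_6 = -2·188 + 2·-68 = -512
  a_7 = -2·-512 + 2·188 = 1400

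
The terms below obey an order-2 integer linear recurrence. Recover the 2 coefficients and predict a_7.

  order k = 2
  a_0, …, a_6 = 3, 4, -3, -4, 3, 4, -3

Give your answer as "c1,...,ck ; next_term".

  a_2 = 0·4 + -1·3 = -3
  a_3 = 0·-3 + -1·4 = -4
  a_4 = 0·-4 + -1·-3 = 3
  a_5 = 0·3 + -1·-4 = 4
  a_6 = 0·4 + -1·3 = -3
  a_7 = 0·-3 + -1·4 = -4

0,-1 ; -4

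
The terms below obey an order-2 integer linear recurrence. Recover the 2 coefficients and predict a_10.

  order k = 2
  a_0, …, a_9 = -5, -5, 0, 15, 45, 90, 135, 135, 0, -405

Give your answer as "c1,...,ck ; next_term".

  a_2 = 3·-5 + -3·-5 = 0
  a_3 = 3·0 + -3·-5 = 15
  a_4 = 3·15 + -3·0 = 45
  a_5 = 3·45 + -3·15 = 90
  a_6 = 3·90 + -3·45 = 135
  a_7 = 3·135 + -3·90 = 135
  a_8 = 3·135 + -3·135 = 0
  a_9 = 3·0 + -3·135 = -405
  a_10 = 3·-405 + -3·0 = -1215

3,-3 ; -1215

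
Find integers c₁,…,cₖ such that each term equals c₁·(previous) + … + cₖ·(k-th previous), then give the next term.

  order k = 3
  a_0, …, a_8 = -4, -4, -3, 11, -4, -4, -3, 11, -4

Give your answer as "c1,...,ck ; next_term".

-1,-1,-1 ; -4

  a_3 = -1·-3 + -1·-4 + -1·-4 = 11
  a_4 = -1·11 + -1·-3 + -1·-4 = -4
  a_5 = -1·-4 + -1·11 + -1·-3 = -4
  a_6 = -1·-4 + -1·-4 + -1·11 = -3
  a_7 = -1·-3 + -1·-4 + -1·-4 = 11
  a_8 = -1·11 + -1·-3 + -1·-4 = -4
  a_9 = -1·-4 + -1·11 + -1·-3 = -4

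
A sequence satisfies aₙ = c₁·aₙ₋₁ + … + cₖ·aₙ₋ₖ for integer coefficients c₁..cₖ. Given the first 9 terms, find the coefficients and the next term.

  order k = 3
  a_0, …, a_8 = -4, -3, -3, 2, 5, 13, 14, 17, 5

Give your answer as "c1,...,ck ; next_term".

1,1,-2 ; -6

  a_3 = 1·-3 + 1·-3 + -2·-4 = 2
  a_4 = 1·2 + 1·-3 + -2·-3 = 5
  a_5 = 1·5 + 1·2 + -2·-3 = 13
  a_6 = 1·13 + 1·5 + -2·2 = 14
  a_7 = 1·14 + 1·13 + -2·5 = 17
  a_8 = 1·17 + 1·14 + -2·13 = 5
  a_9 = 1·5 + 1·17 + -2·14 = -6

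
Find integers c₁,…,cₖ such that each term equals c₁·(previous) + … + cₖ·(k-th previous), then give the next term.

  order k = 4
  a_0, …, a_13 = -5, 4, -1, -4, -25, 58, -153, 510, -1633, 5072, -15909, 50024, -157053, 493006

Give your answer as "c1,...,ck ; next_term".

  a_4 = -2·-4 + 2·-1 + -4·4 + 3·-5 = -25
  a_5 = -2·-25 + 2·-4 + -4·-1 + 3·4 = 58
  a_6 = -2·58 + 2·-25 + -4·-4 + 3·-1 = -153
  a_7 = -2·-153 + 2·58 + -4·-25 + 3·-4 = 510
  a_8 = -2·510 + 2·-153 + -4·58 + 3·-25 = -1633
  a_9 = -2·-1633 + 2·510 + -4·-153 + 3·58 = 5072
  a_10 = -2·5072 + 2·-1633 + -4·510 + 3·-153 = -15909
  a_11 = -2·-15909 + 2·5072 + -4·-1633 + 3·510 = 50024
  a_12 = -2·50024 + 2·-15909 + -4·5072 + 3·-1633 = -157053
  a_13 = -2·-157053 + 2·50024 + -4·-15909 + 3·5072 = 493006
  a_14 = -2·493006 + 2·-157053 + -4·50024 + 3·-15909 = -1547941

-2,2,-4,3 ; -1547941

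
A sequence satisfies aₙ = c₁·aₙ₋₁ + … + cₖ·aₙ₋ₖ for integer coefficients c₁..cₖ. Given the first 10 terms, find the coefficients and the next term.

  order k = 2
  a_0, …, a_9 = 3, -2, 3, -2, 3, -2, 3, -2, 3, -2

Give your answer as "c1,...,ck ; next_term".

0,1 ; 3

  a_2 = 0·-2 + 1·3 = 3
  a_3 = 0·3 + 1·-2 = -2
  a_4 = 0·-2 + 1·3 = 3
  a_5 = 0·3 + 1·-2 = -2
  a_6 = 0·-2 + 1·3 = 3
  a_7 = 0·3 + 1·-2 = -2
  a_8 = 0·-2 + 1·3 = 3
  a_9 = 0·3 + 1·-2 = -2
  a_10 = 0·-2 + 1·3 = 3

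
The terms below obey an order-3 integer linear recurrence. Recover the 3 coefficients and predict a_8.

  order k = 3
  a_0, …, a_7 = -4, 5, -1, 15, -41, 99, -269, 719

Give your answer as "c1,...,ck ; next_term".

  a_3 = -2·-1 + 1·5 + -2·-4 = 15
  a_4 = -2·15 + 1·-1 + -2·5 = -41
  a_5 = -2·-41 + 1·15 + -2·-1 = 99
  a_6 = -2·99 + 1·-41 + -2·15 = -269
  a_7 = -2·-269 + 1·99 + -2·-41 = 719
  a_8 = -2·719 + 1·-269 + -2·99 = -1905

-2,1,-2 ; -1905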